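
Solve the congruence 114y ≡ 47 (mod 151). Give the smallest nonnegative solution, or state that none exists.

gcd(151, 114) = 1  (151 = 1*114 + 37, 114 = 3*37 + 3, 37 = 12*3 + 1, 3 = 3*1).
1 divides 47, so solutions exist.
Back-substituting, 114*(-49) + 151*(37) = 1.
So 114*(-49) ≡ 1 (mod 151); multiply by 47: y ≡ -2303 (mod 151).
Smallest nonnegative: y = -2303 mod 151 = 113.

113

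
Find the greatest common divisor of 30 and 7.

gcd(30, 7):
  30 = 4*7 + 2
  7 = 3*2 + 1
  2 = 2*1
so gcd(30, 7) = 1.

1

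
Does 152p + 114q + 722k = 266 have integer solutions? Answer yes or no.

gcd(152, 114):
  152 = 1·114 + 38
  114 = 3·38
so gcd(152, 114) = 38.
gcd(38, 722) = 38.
38 divides 266, so integer solutions exist.

yes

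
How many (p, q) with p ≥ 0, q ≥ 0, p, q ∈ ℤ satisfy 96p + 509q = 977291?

20

gcd(509, 96) = 1.
By Bézout, 96×(228) + 509×(-43) = 1.
One solution: (472, 1831).
General: p = 472 + 509t, q = 1831 - 96t.
p ≥ 0 ⇒ t ≥ 0; q ≥ 0 ⇒ t ≤ 19. So t ∈ [0, 19]: 20 solutions.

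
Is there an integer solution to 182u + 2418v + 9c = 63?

gcd(2418, 182) = 26  (2418 = 13·182 + 52, 182 = 3·52 + 26, 52 = 2·26).
gcd(26, 9) = 1.
1 divides 63, so integer solutions exist.

yes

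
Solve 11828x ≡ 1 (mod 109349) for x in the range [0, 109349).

57864

gcd(109349, 11828) = 1  (109349 = 9×11828 + 2897, 11828 = 4×2897 + 240, 2897 = 12×240 + 17, 240 = 14×17 + 2, 17 = 8×2 + 1, 2 = 2×1).
Back-substituting, 11828×(-51485) + 109349×(5569) = 1.
So 11828×-51485 ≡ 1 (mod 109349), and -51485 mod 109349 = 57864.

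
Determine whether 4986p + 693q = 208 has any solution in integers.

no

gcd(4986, 693):
  4986 = 7*693 + 135
  693 = 5*135 + 18
  135 = 7*18 + 9
  18 = 2*9
so gcd(4986, 693) = 9.
9 does not divide 208 (remainder 1), so no integer solutions.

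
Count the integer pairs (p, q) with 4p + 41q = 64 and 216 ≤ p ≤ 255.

1

gcd(41, 4):
  41 = 10×4 + 1
  4 = 4×1
so gcd(41, 4) = 1.
Back-substitute for Bézout coefficients:
  1 = 41 - 10×4
  ... = 4×(-10) + 41×(1)
Scale by 64: particular solution (-640, 64); reduce p mod 41: (16, 0).
General solution: p = 16 + 41t, q = 0 - 4t for integer t.
216 ≤ 16 + 41t ≤ 255 gives t ∈ [5, 5], which is 1 value.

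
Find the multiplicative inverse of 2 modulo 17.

9

gcd(17, 2):
  17 = 8×2 + 1
  2 = 2×1
so gcd(17, 2) = 1.
Back-substitute for Bézout coefficients:
  1 = 17 - 8×2
  ... = 2×(-8) + 17×(1)
So 2×-8 ≡ 1 (mod 17), and -8 mod 17 = 9.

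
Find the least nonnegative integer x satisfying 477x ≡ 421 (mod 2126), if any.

gcd(2126, 477) = 1.
1 divides 421, so solutions exist.
By Bézout, 477*(-985) + 2126*(221) = 1.
So 477*(-985) ≡ 1 (mod 2126); multiply by 421: x ≡ -414685 (mod 2126).
Smallest nonnegative: x = -414685 mod 2126 = 2011.

2011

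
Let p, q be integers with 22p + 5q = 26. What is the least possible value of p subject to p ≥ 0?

3

gcd(22, 5) = 1  (22 = 4·5 + 2, 5 = 2·2 + 1, 2 = 2·1).
1 divides 26, so solutions exist.
Back-substituting, 22·(-2) + 5·(9) = 1.
Scale by 26/1 = 26: (p₀, q₀) = (-52, 234).
General solution: p = -52 + 5t, q = 234 - 22t for integer t.
p ≥ 0: smallest is -52 mod 5 = 3 (at t = 11), with q = -8.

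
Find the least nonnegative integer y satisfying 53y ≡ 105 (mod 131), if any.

gcd(131, 53) = 1  (131 = 2·53 + 25, 53 = 2·25 + 3, 25 = 8·3 + 1, 3 = 3·1).
1 divides 105, so solutions exist.
Back-substituting, 53·(-42) + 131·(17) = 1.
So 53·(-42) ≡ 1 (mod 131); multiply by 105: y ≡ -4410 (mod 131).
Smallest nonnegative: y = -4410 mod 131 = 44.

44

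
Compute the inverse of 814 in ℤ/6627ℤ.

gcd(6627, 814) = 1  (6627 = 8·814 + 115, 814 = 7·115 + 9, 115 = 12·9 + 7, 9 = 1·7 + 2, 7 = 3·2 + 1, 2 = 2·1).
Back-substituting, 814·(-2939) + 6627·(361) = 1.
So 814·-2939 ≡ 1 (mod 6627), and -2939 mod 6627 = 3688.

3688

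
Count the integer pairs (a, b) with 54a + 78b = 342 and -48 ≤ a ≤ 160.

16

gcd(78, 54):
  78 = 1×54 + 24
  54 = 2×24 + 6
  24 = 4×6
so gcd(78, 54) = 6.
Back-substitute for Bézout coefficients:
  6 = 54 - 2×24
  ... = 54×(3) + 78×(-2)
Scale by 57: particular solution (171, -114); reduce a mod 13: (2, 3).
General solution: a = 2 + 13t, b = 3 - 9t for integer t.
-48 ≤ 2 + 13t ≤ 160 gives t ∈ [-3, 12], which is 16 values.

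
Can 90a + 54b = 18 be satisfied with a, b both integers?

yes

gcd(90, 54) = 18  (90 = 1×54 + 36, 54 = 1×36 + 18, 36 = 2×18).
18 divides 18, so integer solutions exist.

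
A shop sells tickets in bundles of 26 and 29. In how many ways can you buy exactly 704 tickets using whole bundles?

1

Need nonnegative integers with 26j + 29k = 704.
gcd(26, 29) = 1, and 26·(-10) + 29·(9) = 1.
So (j₀, k₀) = (-7040, 6336); general j = -7040 + 29t, k = 6336 - 26t.
j ≥ 0 ⇒ t ≥ 243; k ≥ 0 ⇒ t ≤ 243. That's 1 value of t.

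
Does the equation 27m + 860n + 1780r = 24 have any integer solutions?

yes

gcd(860, 27) = 1.
gcd(1, 1780) = 1.
1 divides 24, so integer solutions exist.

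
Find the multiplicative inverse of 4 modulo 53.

40

gcd(53, 4) = 1  (53 = 13·4 + 1, 4 = 4·1).
Back-substituting, 4·(-13) + 53·(1) = 1.
So 4·-13 ≡ 1 (mod 53), and -13 mod 53 = 40.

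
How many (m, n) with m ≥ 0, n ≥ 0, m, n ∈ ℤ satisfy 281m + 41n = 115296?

10

gcd(281, 41) = 1.
By Bézout, 281×(-7) + 41×(48) = 1.
One solution: (13, 2723).
General: m = 13 + 41t, n = 2723 - 281t.
m ≥ 0 ⇒ t ≥ 0; n ≥ 0 ⇒ t ≤ 9. So t ∈ [0, 9]: 10 solutions.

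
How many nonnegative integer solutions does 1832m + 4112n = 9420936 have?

gcd(4112, 1832):
  4112 = 2·1832 + 448
  1832 = 4·448 + 40
  448 = 11·40 + 8
  40 = 5·8
so gcd(4112, 1832) = 8.
Back-substitute for Bézout coefficients:
  8 = 448 - 11·40
  ... = 1832·(-101) + 4112·(45)
Scale by 1177617: one solution is (-118939317, 52992765). Reduce m mod 514: (283, 2165).
General: m = 283 + 514t, n = 2165 - 229t.
m ≥ 0 ⇒ t ≥ 0; n ≥ 0 ⇒ t ≤ 9. So t ∈ [0, 9]: 10 solutions.

10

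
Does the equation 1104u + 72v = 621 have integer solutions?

gcd(1104, 72) = 24  (1104 = 15*72 + 24, 72 = 3*24).
24 does not divide 621 (remainder 21), so no integer solutions.

no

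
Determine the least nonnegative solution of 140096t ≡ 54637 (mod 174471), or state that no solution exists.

10388

gcd(174471, 140096):
  174471 = 1*140096 + 34375
  140096 = 4*34375 + 2596
  34375 = 13*2596 + 627
  2596 = 4*627 + 88
  627 = 7*88 + 11
  88 = 8*11
so gcd(174471, 140096) = 11.
11 divides 54637, so solutions exist.
Back-substitute for Bézout coefficients:
  11 = 627 - 7*88
  ... = 140096*(-1949) + 174471*(1565)
So 140096*(-1949) ≡ 11 (mod 174471); multiply by 4967: t ≡ -9680683 (mod 15861).
Smallest nonnegative: t = -9680683 mod 15861 = 10388.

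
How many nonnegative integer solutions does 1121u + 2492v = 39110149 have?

gcd(2492, 1121) = 1  (2492 = 2·1121 + 250, 1121 = 4·250 + 121, 250 = 2·121 + 8, 121 = 15·8 + 1, 8 = 8·1).
Back-substituting, 1121·(309) + 2492·(-139) = 1.
Scale by 39110149: one solution is (12085036041, -5436310711). Reduce u mod 2492: (2297, 14661).
General: u = 2297 + 2492t, v = 14661 - 1121t.
u ≥ 0 ⇒ t ≥ 0; v ≥ 0 ⇒ t ≤ 13. So t ∈ [0, 13]: 14 solutions.

14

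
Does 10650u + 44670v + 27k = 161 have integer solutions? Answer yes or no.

gcd(44670, 10650):
  44670 = 4*10650 + 2070
  10650 = 5*2070 + 300
  2070 = 6*300 + 270
  300 = 1*270 + 30
  270 = 9*30
so gcd(44670, 10650) = 30.
gcd(30, 27) = 3.
3 does not divide 161 (remainder 2), so no integer solutions.

no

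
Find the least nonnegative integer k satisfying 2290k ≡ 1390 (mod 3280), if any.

gcd(3280, 2290):
  3280 = 1*2290 + 990
  2290 = 2*990 + 310
  990 = 3*310 + 60
  310 = 5*60 + 10
  60 = 6*10
so gcd(3280, 2290) = 10.
10 divides 1390, so solutions exist.
Back-substitute for Bézout coefficients:
  10 = 310 - 5*60
  ... = 2290*(53) + 3280*(-37)
So 2290*(53) ≡ 10 (mod 3280); multiply by 139: k ≡ 7367 (mod 328).
Smallest nonnegative: k = 7367 mod 328 = 151.

151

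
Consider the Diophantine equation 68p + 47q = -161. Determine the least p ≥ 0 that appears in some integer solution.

8

gcd(68, 47):
  68 = 1·47 + 21
  47 = 2·21 + 5
  21 = 4·5 + 1
  5 = 5·1
so gcd(68, 47) = 1.
1 divides -161, so solutions exist.
Back-substitute for Bézout coefficients:
  1 = 21 - 4·5
  ... = 68·(9) + 47·(-13)
Scale by -161/1 = -161: (p₀, q₀) = (-1449, 2093).
General solution: p = -1449 + 47t, q = 2093 - 68t for integer t.
p ≥ 0: smallest is -1449 mod 47 = 8 (at t = 31), with q = -15.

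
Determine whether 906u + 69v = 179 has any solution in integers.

gcd(906, 69) = 3  (906 = 13*69 + 9, 69 = 7*9 + 6, 9 = 1*6 + 3, 6 = 2*3).
3 does not divide 179 (remainder 2), so no integer solutions.

no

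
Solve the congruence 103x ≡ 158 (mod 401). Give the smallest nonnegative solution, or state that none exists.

21

gcd(401, 103) = 1  (401 = 3·103 + 92, 103 = 1·92 + 11, 92 = 8·11 + 4, 11 = 2·4 + 3, 4 = 1·3 + 1, 3 = 3·1).
1 divides 158, so solutions exist.
Back-substituting, 103·(-109) + 401·(28) = 1.
So 103·(-109) ≡ 1 (mod 401); multiply by 158: x ≡ -17222 (mod 401).
Smallest nonnegative: x = -17222 mod 401 = 21.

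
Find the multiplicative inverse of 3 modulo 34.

gcd(34, 3) = 1  (34 = 11·3 + 1, 3 = 3·1).
Back-substituting, 3·(-11) + 34·(1) = 1.
So 3·-11 ≡ 1 (mod 34), and -11 mod 34 = 23.

23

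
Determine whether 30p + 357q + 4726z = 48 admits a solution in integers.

yes

gcd(357, 30):
  357 = 11×30 + 27
  30 = 1×27 + 3
  27 = 9×3
so gcd(357, 30) = 3.
gcd(3, 4726) = 1.
1 divides 48, so integer solutions exist.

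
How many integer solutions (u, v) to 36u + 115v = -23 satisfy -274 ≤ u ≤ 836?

gcd(115, 36) = 1  (115 = 3×36 + 7, 36 = 5×7 + 1, 7 = 7×1).
Back-substituting, 36×(16) + 115×(-5) = 1.
Scale by -23: particular solution (-368, 115); reduce u mod 115: (92, -29).
General solution: u = 92 + 115t, v = -29 - 36t for integer t.
-274 ≤ 92 + 115t ≤ 836 gives t ∈ [-3, 6], which is 10 values.

10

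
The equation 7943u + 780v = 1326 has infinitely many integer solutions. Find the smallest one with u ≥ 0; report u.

42

gcd(7943, 780):
  7943 = 10*780 + 143
  780 = 5*143 + 65
  143 = 2*65 + 13
  65 = 5*13
so gcd(7943, 780) = 13.
13 divides 1326, so solutions exist.
Back-substitute for Bézout coefficients:
  13 = 143 - 2*65
  ... = 7943*(11) + 780*(-112)
Scale by 1326/13 = 102: (u₀, v₀) = (1122, -11424).
General solution: u = 1122 + 60t, v = -11424 - 611t for integer t.
u ≥ 0: smallest is 1122 mod 60 = 42 (at t = -18), with v = -426.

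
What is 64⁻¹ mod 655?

gcd(655, 64) = 1  (655 = 10×64 + 15, 64 = 4×15 + 4, 15 = 3×4 + 3, 4 = 1×3 + 1, 3 = 3×1).
Back-substituting, 64×(174) + 655×(-17) = 1.
So 64×174 ≡ 1 (mod 655), and 174 mod 655 = 174.

174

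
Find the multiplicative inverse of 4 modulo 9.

gcd(9, 4):
  9 = 2*4 + 1
  4 = 4*1
so gcd(9, 4) = 1.
Back-substitute for Bézout coefficients:
  1 = 9 - 2*4
  ... = 4*(-2) + 9*(1)
So 4*-2 ≡ 1 (mod 9), and -2 mod 9 = 7.

7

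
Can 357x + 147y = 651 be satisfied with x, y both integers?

yes

gcd(357, 147):
  357 = 2·147 + 63
  147 = 2·63 + 21
  63 = 3·21
so gcd(357, 147) = 21.
21 divides 651, so integer solutions exist.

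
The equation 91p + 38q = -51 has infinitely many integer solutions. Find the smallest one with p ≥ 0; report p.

gcd(91, 38):
  91 = 2*38 + 15
  38 = 2*15 + 8
  15 = 1*8 + 7
  8 = 1*7 + 1
  7 = 7*1
so gcd(91, 38) = 1.
1 divides -51, so solutions exist.
Back-substitute for Bézout coefficients:
  1 = 8 - 1*7
  ... = 91*(-5) + 38*(12)
Scale by -51/1 = -51: (p₀, q₀) = (255, -612).
General solution: p = 255 + 38t, q = -612 - 91t for integer t.
p ≥ 0: smallest is 255 mod 38 = 27 (at t = -6), with q = -66.

27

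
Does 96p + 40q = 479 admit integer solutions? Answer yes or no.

gcd(96, 40) = 8  (96 = 2*40 + 16, 40 = 2*16 + 8, 16 = 2*8).
8 does not divide 479 (remainder 7), so no integer solutions.

no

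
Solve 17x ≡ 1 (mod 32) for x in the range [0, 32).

17

gcd(32, 17) = 1.
By Bézout, 17·(-15) + 32·(8) = 1.
So 17·-15 ≡ 1 (mod 32), and -15 mod 32 = 17.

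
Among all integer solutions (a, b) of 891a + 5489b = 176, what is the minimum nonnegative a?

gcd(5489, 891) = 11.
11 divides 176, so solutions exist.
By Bézout, 891*(-154) + 5489*(25) = 11.
Scale by 176/11 = 16: (a₀, b₀) = (-2464, 400).
General solution: a = -2464 + 499t, b = 400 - 81t for integer t.
a ≥ 0: smallest is -2464 mod 499 = 31 (at t = 5), with b = -5.

31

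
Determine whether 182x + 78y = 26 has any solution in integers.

gcd(182, 78) = 26.
26 divides 26, so integer solutions exist.

yes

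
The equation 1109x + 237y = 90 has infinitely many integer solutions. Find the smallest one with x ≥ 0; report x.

30

gcd(1109, 237) = 1.
1 divides 90, so solutions exist.
By Bézout, 1109*(53) + 237*(-248) = 1.
Scale by 90/1 = 90: (x₀, y₀) = (4770, -22320).
General solution: x = 4770 + 237t, y = -22320 - 1109t for integer t.
x ≥ 0: smallest is 4770 mod 237 = 30 (at t = -20), with y = -140.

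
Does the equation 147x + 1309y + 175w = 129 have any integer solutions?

no

gcd(1309, 147) = 7.
gcd(7, 175) = 7.
7 does not divide 129 (remainder 3), so no integer solutions.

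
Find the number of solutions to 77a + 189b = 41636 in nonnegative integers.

gcd(189, 77) = 7.
By Bézout, 77*(5) + 189*(-2) = 7.
One solution: (13, 215).
General: a = 13 + 27t, b = 215 - 11t.
a ≥ 0 ⇒ t ≥ 0; b ≥ 0 ⇒ t ≤ 19. So t ∈ [0, 19]: 20 solutions.

20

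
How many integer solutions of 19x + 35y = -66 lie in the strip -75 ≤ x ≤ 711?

gcd(35, 19):
  35 = 1×19 + 16
  19 = 1×16 + 3
  16 = 5×3 + 1
  3 = 3×1
so gcd(35, 19) = 1.
Back-substitute for Bézout coefficients:
  1 = 16 - 5×3
  ... = 19×(-11) + 35×(6)
Scale by -66: particular solution (726, -396); reduce x mod 35: (26, -16).
General solution: x = 26 + 35t, y = -16 - 19t for integer t.
-75 ≤ 26 + 35t ≤ 711 gives t ∈ [-2, 19], which is 22 values.

22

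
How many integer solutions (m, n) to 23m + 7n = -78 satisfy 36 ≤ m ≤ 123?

13

gcd(23, 7) = 1  (23 = 3×7 + 2, 7 = 3×2 + 1, 2 = 2×1).
Back-substituting, 23×(-3) + 7×(10) = 1.
Scale by -78: particular solution (234, -780); reduce m mod 7: (3, -21).
General solution: m = 3 + 7t, n = -21 - 23t for integer t.
36 ≤ 3 + 7t ≤ 123 gives t ∈ [5, 17], which is 13 values.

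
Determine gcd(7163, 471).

gcd(7163, 471):
  7163 = 15·471 + 98
  471 = 4·98 + 79
  98 = 1·79 + 19
  79 = 4·19 + 3
  19 = 6·3 + 1
  3 = 3·1
so gcd(7163, 471) = 1.

1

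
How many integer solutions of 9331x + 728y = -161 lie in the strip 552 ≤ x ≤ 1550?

gcd(9331, 728):
  9331 = 12×728 + 595
  728 = 1×595 + 133
  595 = 4×133 + 63
  133 = 2×63 + 7
  63 = 9×7
so gcd(9331, 728) = 7.
Back-substitute for Bézout coefficients:
  7 = 133 - 2×63
  ... = 9331×(-11) + 728×(141)
Scale by -23: particular solution (253, -3243); reduce x mod 104: (45, -577).
General solution: x = 45 + 104t, y = -577 - 1333t for integer t.
552 ≤ 45 + 104t ≤ 1550 gives t ∈ [5, 14], which is 10 values.

10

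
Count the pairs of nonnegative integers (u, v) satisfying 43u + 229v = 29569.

gcd(229, 43):
  229 = 5·43 + 14
  43 = 3·14 + 1
  14 = 14·1
so gcd(229, 43) = 1.
Back-substitute for Bézout coefficients:
  1 = 43 - 3·14
  ... = 43·(16) + 229·(-3)
Scale by 29569: one solution is (473104, -88707). Reduce u mod 229: (219, 88).
General: u = 219 + 229t, v = 88 - 43t.
u ≥ 0 ⇒ t ≥ 0; v ≥ 0 ⇒ t ≤ 2. So t ∈ [0, 2]: 3 solutions.

3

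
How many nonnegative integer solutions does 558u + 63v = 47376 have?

13

gcd(558, 63) = 9  (558 = 8·63 + 54, 63 = 1·54 + 9, 54 = 6·9).
Back-substituting, 558·(-1) + 63·(9) = 9.
Scale by 5264: one solution is (-5264, 47376). Reduce u mod 7: (0, 752).
General: u = 0 + 7t, v = 752 - 62t.
u ≥ 0 ⇒ t ≥ 0; v ≥ 0 ⇒ t ≤ 12. So t ∈ [0, 12]: 13 solutions.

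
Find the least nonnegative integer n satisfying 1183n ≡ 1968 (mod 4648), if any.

gcd(4648, 1183) = 7.
7 does not divide 1968, so the congruence has no solution.

no solution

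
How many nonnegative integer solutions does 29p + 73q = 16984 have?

gcd(73, 29) = 1.
By Bézout, 29·(-5) + 73·(2) = 1.
One solution: (52, 212).
General: p = 52 + 73t, q = 212 - 29t.
p ≥ 0 ⇒ t ≥ 0; q ≥ 0 ⇒ t ≤ 7. So t ∈ [0, 7]: 8 solutions.

8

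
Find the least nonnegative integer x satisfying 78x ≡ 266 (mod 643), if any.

gcd(643, 78):
  643 = 8×78 + 19
  78 = 4×19 + 2
  19 = 9×2 + 1
  2 = 2×1
so gcd(643, 78) = 1.
1 divides 266, so solutions exist.
Back-substitute for Bézout coefficients:
  1 = 19 - 9×2
  ... = 78×(-305) + 643×(37)
So 78×(-305) ≡ 1 (mod 643); multiply by 266: x ≡ -81130 (mod 643).
Smallest nonnegative: x = -81130 mod 643 = 531.

531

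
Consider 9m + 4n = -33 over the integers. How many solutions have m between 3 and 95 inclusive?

24

gcd(9, 4):
  9 = 2·4 + 1
  4 = 4·1
so gcd(9, 4) = 1.
Back-substitute for Bézout coefficients:
  1 = 9 - 2·4
  ... = 9·(1) + 4·(-2)
Scale by -33: particular solution (-33, 66); reduce m mod 4: (3, -15).
General solution: m = 3 + 4t, n = -15 - 9t for integer t.
3 ≤ 3 + 4t ≤ 95 gives t ∈ [0, 23], which is 24 values.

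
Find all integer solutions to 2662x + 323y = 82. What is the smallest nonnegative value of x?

117

gcd(2662, 323) = 1  (2662 = 8*323 + 78, 323 = 4*78 + 11, 78 = 7*11 + 1, 11 = 11*1).
1 divides 82, so solutions exist.
Back-substituting, 2662*(29) + 323*(-239) = 1.
Scale by 82/1 = 82: (x₀, y₀) = (2378, -19598).
General solution: x = 2378 + 323t, y = -19598 - 2662t for integer t.
x ≥ 0: smallest is 2378 mod 323 = 117 (at t = -7), with y = -964.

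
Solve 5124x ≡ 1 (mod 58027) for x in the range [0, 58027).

gcd(58027, 5124) = 1  (58027 = 11*5124 + 1663, 5124 = 3*1663 + 135, 1663 = 12*135 + 43, 135 = 3*43 + 6, 43 = 7*6 + 1, 6 = 6*1).
Back-substituting, 5124*(-9456) + 58027*(835) = 1.
So 5124*-9456 ≡ 1 (mod 58027), and -9456 mod 58027 = 48571.

48571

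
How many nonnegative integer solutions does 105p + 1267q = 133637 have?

gcd(1267, 105) = 7  (1267 = 12×105 + 7, 105 = 15×7).
Back-substituting, 105×(-12) + 1267×(1) = 7.
Scale by 19091: one solution is (-229092, 19091). Reduce p mod 181: (54, 101).
General: p = 54 + 181t, q = 101 - 15t.
p ≥ 0 ⇒ t ≥ 0; q ≥ 0 ⇒ t ≤ 6. So t ∈ [0, 6]: 7 solutions.

7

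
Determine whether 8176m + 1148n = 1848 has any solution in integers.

gcd(8176, 1148) = 28  (8176 = 7·1148 + 140, 1148 = 8·140 + 28, 140 = 5·28).
28 divides 1848, so integer solutions exist.

yes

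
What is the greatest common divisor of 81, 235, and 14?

1

gcd(235, 81) = 1.
gcd(1, 14) = 1.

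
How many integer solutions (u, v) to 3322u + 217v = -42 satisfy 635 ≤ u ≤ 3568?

14

gcd(3322, 217):
  3322 = 15*217 + 67
  217 = 3*67 + 16
  67 = 4*16 + 3
  16 = 5*3 + 1
  3 = 3*1
so gcd(3322, 217) = 1.
Back-substitute for Bézout coefficients:
  1 = 16 - 5*3
  ... = 3322*(-68) + 217*(1041)
Scale by -42: particular solution (2856, -43722); reduce u mod 217: (35, -536).
General solution: u = 35 + 217t, v = -536 - 3322t for integer t.
635 ≤ 35 + 217t ≤ 3568 gives t ∈ [3, 16], which is 14 values.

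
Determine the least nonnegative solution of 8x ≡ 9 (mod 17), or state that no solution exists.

16

gcd(17, 8) = 1.
1 divides 9, so solutions exist.
By Bézout, 8·(-2) + 17·(1) = 1.
So 8·(-2) ≡ 1 (mod 17); multiply by 9: x ≡ -18 (mod 17).
Smallest nonnegative: x = -18 mod 17 = 16.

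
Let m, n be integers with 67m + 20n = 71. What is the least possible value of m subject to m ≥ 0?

13

gcd(67, 20):
  67 = 3*20 + 7
  20 = 2*7 + 6
  7 = 1*6 + 1
  6 = 6*1
so gcd(67, 20) = 1.
1 divides 71, so solutions exist.
Back-substitute for Bézout coefficients:
  1 = 7 - 1*6
  ... = 67*(3) + 20*(-10)
Scale by 71/1 = 71: (m₀, n₀) = (213, -710).
General solution: m = 213 + 20t, n = -710 - 67t for integer t.
m ≥ 0: smallest is 213 mod 20 = 13 (at t = -10), with n = -40.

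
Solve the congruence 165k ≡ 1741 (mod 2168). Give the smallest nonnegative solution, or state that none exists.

1561

gcd(2168, 165):
  2168 = 13·165 + 23
  165 = 7·23 + 4
  23 = 5·4 + 3
  4 = 1·3 + 1
  3 = 3·1
so gcd(2168, 165) = 1.
1 divides 1741, so solutions exist.
Back-substitute for Bézout coefficients:
  1 = 4 - 1·3
  ... = 165·(565) + 2168·(-43)
So 165·(565) ≡ 1 (mod 2168); multiply by 1741: k ≡ 983665 (mod 2168).
Smallest nonnegative: k = 983665 mod 2168 = 1561.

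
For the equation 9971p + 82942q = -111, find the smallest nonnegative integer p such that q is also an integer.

gcd(82942, 9971):
  82942 = 8×9971 + 3174
  9971 = 3×3174 + 449
  3174 = 7×449 + 31
  449 = 14×31 + 15
  31 = 2×15 + 1
  15 = 15×1
so gcd(82942, 9971) = 1.
1 divides -111, so solutions exist.
Back-substitute for Bézout coefficients:
  1 = 31 - 2×15
  ... = 9971×(-5357) + 82942×(644)
Scale by -111/1 = -111: (p₀, q₀) = (594627, -71484).
General solution: p = 594627 + 82942t, q = -71484 - 9971t for integer t.
p ≥ 0: smallest is 594627 mod 82942 = 14033 (at t = -7), with q = -1687.

14033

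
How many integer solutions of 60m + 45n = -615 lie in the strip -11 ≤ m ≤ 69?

gcd(60, 45) = 15  (60 = 1×45 + 15, 45 = 3×15).
Back-substituting, 60×(1) + 45×(-1) = 15.
Scale by -41: particular solution (-41, 41); reduce m mod 3: (1, -15).
General solution: m = 1 + 3t, n = -15 - 4t for integer t.
-11 ≤ 1 + 3t ≤ 69 gives t ∈ [-4, 22], which is 27 values.

27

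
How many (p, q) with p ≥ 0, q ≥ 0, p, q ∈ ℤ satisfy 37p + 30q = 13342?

gcd(37, 30) = 1.
By Bézout, 37*(13) + 30*(-16) = 1.
One solution: (16, 425).
General: p = 16 + 30t, q = 425 - 37t.
p ≥ 0 ⇒ t ≥ 0; q ≥ 0 ⇒ t ≤ 11. So t ∈ [0, 11]: 12 solutions.

12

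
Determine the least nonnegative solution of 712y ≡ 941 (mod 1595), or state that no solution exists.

1043

gcd(1595, 712) = 1.
1 divides 941, so solutions exist.
By Bézout, 712×(513) + 1595×(-229) = 1.
So 712×(513) ≡ 1 (mod 1595); multiply by 941: y ≡ 482733 (mod 1595).
Smallest nonnegative: y = 482733 mod 1595 = 1043.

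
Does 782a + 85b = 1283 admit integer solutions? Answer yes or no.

gcd(782, 85) = 17  (782 = 9·85 + 17, 85 = 5·17).
17 does not divide 1283 (remainder 8), so no integer solutions.

no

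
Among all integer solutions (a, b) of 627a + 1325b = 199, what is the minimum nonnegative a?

237

gcd(1325, 627) = 1  (1325 = 2*627 + 71, 627 = 8*71 + 59, 71 = 1*59 + 12, 59 = 4*12 + 11, 12 = 1*11 + 1, 11 = 11*1).
1 divides 199, so solutions exist.
Back-substituting, 627*(-112) + 1325*(53) = 1.
Scale by 199/1 = 199: (a₀, b₀) = (-22288, 10547).
General solution: a = -22288 + 1325t, b = 10547 - 627t for integer t.
a ≥ 0: smallest is -22288 mod 1325 = 237 (at t = 17), with b = -112.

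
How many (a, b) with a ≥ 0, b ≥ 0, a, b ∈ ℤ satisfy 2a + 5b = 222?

gcd(5, 2):
  5 = 2*2 + 1
  2 = 2*1
so gcd(5, 2) = 1.
Back-substitute for Bézout coefficients:
  1 = 5 - 2*2
  ... = 2*(-2) + 5*(1)
Scale by 222: one solution is (-444, 222). Reduce a mod 5: (1, 44).
General: a = 1 + 5t, b = 44 - 2t.
a ≥ 0 ⇒ t ≥ 0; b ≥ 0 ⇒ t ≤ 22. So t ∈ [0, 22]: 23 solutions.

23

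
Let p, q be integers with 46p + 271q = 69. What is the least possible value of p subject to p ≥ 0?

137

gcd(271, 46):
  271 = 5·46 + 41
  46 = 1·41 + 5
  41 = 8·5 + 1
  5 = 5·1
so gcd(271, 46) = 1.
1 divides 69, so solutions exist.
Back-substitute for Bézout coefficients:
  1 = 41 - 8·5
  ... = 46·(-53) + 271·(9)
Scale by 69/1 = 69: (p₀, q₀) = (-3657, 621).
General solution: p = -3657 + 271t, q = 621 - 46t for integer t.
p ≥ 0: smallest is -3657 mod 271 = 137 (at t = 14), with q = -23.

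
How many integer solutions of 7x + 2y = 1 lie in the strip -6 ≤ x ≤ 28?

gcd(7, 2) = 1  (7 = 3×2 + 1, 2 = 2×1).
Back-substituting, 7×(1) + 2×(-3) = 1.
Scale by 1: particular solution (1, -3); reduce x mod 2: (1, -3).
General solution: x = 1 + 2t, y = -3 - 7t for integer t.
-6 ≤ 1 + 2t ≤ 28 gives t ∈ [-3, 13], which is 17 values.

17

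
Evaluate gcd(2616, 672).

24

gcd(2616, 672) = 24  (2616 = 3·672 + 600, 672 = 1·600 + 72, 600 = 8·72 + 24, 72 = 3·24).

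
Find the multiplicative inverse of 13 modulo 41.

19

gcd(41, 13) = 1.
By Bézout, 13×(19) + 41×(-6) = 1.
So 13×19 ≡ 1 (mod 41), and 19 mod 41 = 19.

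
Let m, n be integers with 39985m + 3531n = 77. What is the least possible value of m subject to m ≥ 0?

gcd(39985, 3531):
  39985 = 11*3531 + 1144
  3531 = 3*1144 + 99
  1144 = 11*99 + 55
  99 = 1*55 + 44
  55 = 1*44 + 11
  44 = 4*11
so gcd(39985, 3531) = 11.
11 divides 77, so solutions exist.
Back-substitute for Bézout coefficients:
  11 = 55 - 1*44
  ... = 39985*(71) + 3531*(-804)
Scale by 77/11 = 7: (m₀, n₀) = (497, -5628).
General solution: m = 497 + 321t, n = -5628 - 3635t for integer t.
m ≥ 0: smallest is 497 mod 321 = 176 (at t = -1), with n = -1993.

176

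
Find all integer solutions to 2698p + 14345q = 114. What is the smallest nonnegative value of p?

553

gcd(14345, 2698):
  14345 = 5*2698 + 855
  2698 = 3*855 + 133
  855 = 6*133 + 57
  133 = 2*57 + 19
  57 = 3*19
so gcd(14345, 2698) = 19.
19 divides 114, so solutions exist.
Back-substitute for Bézout coefficients:
  19 = 133 - 2*57
  ... = 2698*(218) + 14345*(-41)
Scale by 114/19 = 6: (p₀, q₀) = (1308, -246).
General solution: p = 1308 + 755t, q = -246 - 142t for integer t.
p ≥ 0: smallest is 1308 mod 755 = 553 (at t = -1), with q = -104.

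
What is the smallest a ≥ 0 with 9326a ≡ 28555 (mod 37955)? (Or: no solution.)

21105

gcd(37955, 9326) = 1  (37955 = 4·9326 + 651, 9326 = 14·651 + 212, 651 = 3·212 + 15, 212 = 14·15 + 2, 15 = 7·2 + 1, 2 = 2·1).
1 divides 28555, so solutions exist.
Back-substituting, 9326·(-17724) + 37955·(4355) = 1.
So 9326·(-17724) ≡ 1 (mod 37955); multiply by 28555: a ≡ -506108820 (mod 37955).
Smallest nonnegative: a = -506108820 mod 37955 = 21105.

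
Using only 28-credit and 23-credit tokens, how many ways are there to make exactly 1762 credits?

3

Need nonnegative integers with 28j + 23k = 1762.
gcd(28, 23) = 1, and 28·(-9) + 23·(11) = 1.
So (j₀, k₀) = (-15858, 19382); general j = -15858 + 23t, k = 19382 - 28t.
j ≥ 0 ⇒ t ≥ 690; k ≥ 0 ⇒ t ≤ 692. That's 3 values of t.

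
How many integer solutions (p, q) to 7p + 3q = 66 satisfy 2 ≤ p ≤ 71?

gcd(7, 3) = 1.
By Bézout, 7×(1) + 3×(-2) = 1.
Particular solution: (0, 22).
General solution: p = 0 + 3t, q = 22 - 7t for integer t.
2 ≤ 0 + 3t ≤ 71 gives t ∈ [1, 23], which is 23 values.

23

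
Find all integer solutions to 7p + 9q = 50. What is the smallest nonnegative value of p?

gcd(9, 7):
  9 = 1·7 + 2
  7 = 3·2 + 1
  2 = 2·1
so gcd(9, 7) = 1.
1 divides 50, so solutions exist.
Back-substitute for Bézout coefficients:
  1 = 7 - 3·2
  ... = 7·(4) + 9·(-3)
Scale by 50/1 = 50: (p₀, q₀) = (200, -150).
General solution: p = 200 + 9t, q = -150 - 7t for integer t.
p ≥ 0: smallest is 200 mod 9 = 2 (at t = -22), with q = 4.

2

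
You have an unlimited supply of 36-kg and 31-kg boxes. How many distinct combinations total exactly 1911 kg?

2

Need nonnegative integers with 36j + 31k = 1911.
gcd(36, 31) = 1, and 36·(-6) + 31·(7) = 1.
So (j₀, k₀) = (-11466, 13377); general j = -11466 + 31t, k = 13377 - 36t.
j ≥ 0 ⇒ t ≥ 370; k ≥ 0 ⇒ t ≤ 371. That's 2 values of t.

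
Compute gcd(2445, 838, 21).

gcd(2445, 838) = 1.
gcd(1, 21) = 1.

1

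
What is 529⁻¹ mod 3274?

gcd(3274, 529) = 1  (3274 = 6×529 + 100, 529 = 5×100 + 29, 100 = 3×29 + 13, 29 = 2×13 + 3, 13 = 4×3 + 1, 3 = 3×1).
Back-substituting, 529×(-1015) + 3274×(164) = 1.
So 529×-1015 ≡ 1 (mod 3274), and -1015 mod 3274 = 2259.

2259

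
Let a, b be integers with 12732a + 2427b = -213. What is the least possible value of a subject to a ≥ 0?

gcd(12732, 2427) = 3.
3 divides -213, so solutions exist.
By Bézout, 12732·(-187) + 2427·(981) = 3.
Scale by -213/3 = -71: (a₀, b₀) = (13277, -69651).
General solution: a = 13277 + 809t, b = -69651 - 4244t for integer t.
a ≥ 0: smallest is 13277 mod 809 = 333 (at t = -16), with b = -1747.

333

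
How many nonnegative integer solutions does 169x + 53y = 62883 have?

gcd(169, 53):
  169 = 3×53 + 10
  53 = 5×10 + 3
  10 = 3×3 + 1
  3 = 3×1
so gcd(169, 53) = 1.
Back-substitute for Bézout coefficients:
  1 = 10 - 3×3
  ... = 169×(16) + 53×(-51)
Scale by 62883: one solution is (1006128, -3207033). Reduce x mod 53: (29, 1094).
General: x = 29 + 53t, y = 1094 - 169t.
x ≥ 0 ⇒ t ≥ 0; y ≥ 0 ⇒ t ≤ 6. So t ∈ [0, 6]: 7 solutions.

7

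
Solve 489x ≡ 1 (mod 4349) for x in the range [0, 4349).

gcd(4349, 489) = 1  (4349 = 8·489 + 437, 489 = 1·437 + 52, 437 = 8·52 + 21, 52 = 2·21 + 10, 21 = 2·10 + 1, 10 = 10·1).
Back-substituting, 489·(-418) + 4349·(47) = 1.
So 489·-418 ≡ 1 (mod 4349), and -418 mod 4349 = 3931.

3931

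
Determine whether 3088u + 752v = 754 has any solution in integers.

gcd(3088, 752) = 16  (3088 = 4·752 + 80, 752 = 9·80 + 32, 80 = 2·32 + 16, 32 = 2·16).
16 does not divide 754 (remainder 2), so no integer solutions.

no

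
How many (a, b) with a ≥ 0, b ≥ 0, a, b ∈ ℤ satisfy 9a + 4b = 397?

11

gcd(9, 4) = 1.
By Bézout, 9·(1) + 4·(-2) = 1.
One solution: (1, 97).
General: a = 1 + 4t, b = 97 - 9t.
a ≥ 0 ⇒ t ≥ 0; b ≥ 0 ⇒ t ≤ 10. So t ∈ [0, 10]: 11 solutions.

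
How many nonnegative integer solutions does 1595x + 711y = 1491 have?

gcd(1595, 711) = 1  (1595 = 2·711 + 173, 711 = 4·173 + 19, 173 = 9·19 + 2, 19 = 9·2 + 1, 2 = 2·1).
Back-substituting, 1595·(-337) + 711·(756) = 1.
Scale by 1491: one solution is (-502467, 1127196). Reduce x mod 711: (210, -469).
General: x = 210 + 711t, y = -469 - 1595t.
x ≥ 0 ⇒ t ≥ 0; y ≥ 0 ⇒ t ≤ -1. So t ∈ [0, -1]: 0 solutions.

0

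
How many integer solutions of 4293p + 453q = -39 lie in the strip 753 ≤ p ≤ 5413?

gcd(4293, 453) = 3  (4293 = 9*453 + 216, 453 = 2*216 + 21, 216 = 10*21 + 6, 21 = 3*6 + 3, 6 = 2*3).
Back-substituting, 4293*(-65) + 453*(616) = 3.
Scale by -13: particular solution (845, -8008); reduce p mod 151: (90, -853).
General solution: p = 90 + 151t, q = -853 - 1431t for integer t.
753 ≤ 90 + 151t ≤ 5413 gives t ∈ [5, 35], which is 31 values.

31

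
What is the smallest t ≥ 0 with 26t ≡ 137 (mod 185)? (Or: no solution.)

112

gcd(185, 26):
  185 = 7×26 + 3
  26 = 8×3 + 2
  3 = 1×2 + 1
  2 = 2×1
so gcd(185, 26) = 1.
1 divides 137, so solutions exist.
Back-substitute for Bézout coefficients:
  1 = 3 - 1×2
  ... = 26×(-64) + 185×(9)
So 26×(-64) ≡ 1 (mod 185); multiply by 137: t ≡ -8768 (mod 185).
Smallest nonnegative: t = -8768 mod 185 = 112.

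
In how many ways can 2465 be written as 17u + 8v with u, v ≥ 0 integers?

19

gcd(17, 8) = 1  (17 = 2×8 + 1, 8 = 8×1).
Back-substituting, 17×(1) + 8×(-2) = 1.
Scale by 2465: one solution is (2465, -4930). Reduce u mod 8: (1, 306).
General: u = 1 + 8t, v = 306 - 17t.
u ≥ 0 ⇒ t ≥ 0; v ≥ 0 ⇒ t ≤ 18. So t ∈ [0, 18]: 19 solutions.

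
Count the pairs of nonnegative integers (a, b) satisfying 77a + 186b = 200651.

gcd(186, 77):
  186 = 2·77 + 32
  77 = 2·32 + 13
  32 = 2·13 + 6
  13 = 2·6 + 1
  6 = 6·1
so gcd(186, 77) = 1.
Back-substitute for Bézout coefficients:
  1 = 13 - 2·6
  ... = 77·(29) + 186·(-12)
Scale by 200651: one solution is (5818879, -2407812). Reduce a mod 186: (55, 1056).
General: a = 55 + 186t, b = 1056 - 77t.
a ≥ 0 ⇒ t ≥ 0; b ≥ 0 ⇒ t ≤ 13. So t ∈ [0, 13]: 14 solutions.

14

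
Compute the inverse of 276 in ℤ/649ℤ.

gcd(649, 276) = 1.
By Bézout, 276×(-87) + 649×(37) = 1.
So 276×-87 ≡ 1 (mod 649), and -87 mod 649 = 562.

562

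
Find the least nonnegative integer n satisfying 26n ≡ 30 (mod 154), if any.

13

gcd(154, 26) = 2.
2 divides 30, so solutions exist.
By Bézout, 26·(6) + 154·(-1) = 2.
So 26·(6) ≡ 2 (mod 154); multiply by 15: n ≡ 90 (mod 77).
Smallest nonnegative: n = 90 mod 77 = 13.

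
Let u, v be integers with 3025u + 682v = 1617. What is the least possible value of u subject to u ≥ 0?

33

gcd(3025, 682) = 11  (3025 = 4×682 + 297, 682 = 2×297 + 88, 297 = 3×88 + 33, 88 = 2×33 + 22, 33 = 1×22 + 11, 22 = 2×11).
11 divides 1617, so solutions exist.
Back-substituting, 3025×(23) + 682×(-102) = 11.
Scale by 1617/11 = 147: (u₀, v₀) = (3381, -14994).
General solution: u = 3381 + 62t, v = -14994 - 275t for integer t.
u ≥ 0: smallest is 3381 mod 62 = 33 (at t = -54), with v = -144.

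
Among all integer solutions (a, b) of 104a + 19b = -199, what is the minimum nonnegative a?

gcd(104, 19):
  104 = 5·19 + 9
  19 = 2·9 + 1
  9 = 9·1
so gcd(104, 19) = 1.
1 divides -199, so solutions exist.
Back-substitute for Bézout coefficients:
  1 = 19 - 2·9
  ... = 104·(-2) + 19·(11)
Scale by -199/1 = -199: (a₀, b₀) = (398, -2189).
General solution: a = 398 + 19t, b = -2189 - 104t for integer t.
a ≥ 0: smallest is 398 mod 19 = 18 (at t = -20), with b = -109.

18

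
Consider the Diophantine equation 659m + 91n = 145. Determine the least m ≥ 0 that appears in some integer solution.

19

gcd(659, 91):
  659 = 7·91 + 22
  91 = 4·22 + 3
  22 = 7·3 + 1
  3 = 3·1
so gcd(659, 91) = 1.
1 divides 145, so solutions exist.
Back-substitute for Bézout coefficients:
  1 = 22 - 7·3
  ... = 659·(29) + 91·(-210)
Scale by 145/1 = 145: (m₀, n₀) = (4205, -30450).
General solution: m = 4205 + 91t, n = -30450 - 659t for integer t.
m ≥ 0: smallest is 4205 mod 91 = 19 (at t = -46), with n = -136.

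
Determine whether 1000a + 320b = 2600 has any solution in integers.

yes

gcd(1000, 320) = 40  (1000 = 3*320 + 40, 320 = 8*40).
40 divides 2600, so integer solutions exist.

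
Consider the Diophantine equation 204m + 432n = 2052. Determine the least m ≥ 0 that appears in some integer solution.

27

gcd(432, 204) = 12.
12 divides 2052, so solutions exist.
By Bézout, 204·(17) + 432·(-8) = 12.
Scale by 2052/12 = 171: (m₀, n₀) = (2907, -1368).
General solution: m = 2907 + 36t, n = -1368 - 17t for integer t.
m ≥ 0: smallest is 2907 mod 36 = 27 (at t = -80), with n = -8.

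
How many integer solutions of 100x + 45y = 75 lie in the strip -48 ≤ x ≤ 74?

gcd(100, 45) = 5.
By Bézout, 100×(-4) + 45×(9) = 5.
Particular solution: (3, -5).
General solution: x = 3 + 9t, y = -5 - 20t for integer t.
-48 ≤ 3 + 9t ≤ 74 gives t ∈ [-5, 7], which is 13 values.

13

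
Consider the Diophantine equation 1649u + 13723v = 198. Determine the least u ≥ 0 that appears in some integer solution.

gcd(13723, 1649) = 1.
1 divides 198, so solutions exist.
By Bézout, 1649*(-6616) + 13723*(795) = 1.
Scale by 198/1 = 198: (u₀, v₀) = (-1309968, 157410).
General solution: u = -1309968 + 13723t, v = 157410 - 1649t for integer t.
u ≥ 0: smallest is -1309968 mod 13723 = 7440 (at t = 96), with v = -894.

7440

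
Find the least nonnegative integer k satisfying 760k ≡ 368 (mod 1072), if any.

gcd(1072, 760) = 8  (1072 = 1*760 + 312, 760 = 2*312 + 136, 312 = 2*136 + 40, 136 = 3*40 + 16, 40 = 2*16 + 8, 16 = 2*8).
8 divides 368, so solutions exist.
Back-substituting, 760*(-55) + 1072*(39) = 8.
So 760*(-55) ≡ 8 (mod 1072); multiply by 46: k ≡ -2530 (mod 134).
Smallest nonnegative: k = -2530 mod 134 = 16.

16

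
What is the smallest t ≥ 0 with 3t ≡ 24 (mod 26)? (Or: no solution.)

8

gcd(26, 3) = 1.
1 divides 24, so solutions exist.
By Bézout, 3*(9) + 26*(-1) = 1.
So 3*(9) ≡ 1 (mod 26); multiply by 24: t ≡ 216 (mod 26).
Smallest nonnegative: t = 216 mod 26 = 8.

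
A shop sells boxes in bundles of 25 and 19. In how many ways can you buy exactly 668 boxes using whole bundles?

Need nonnegative integers with 25j + 19k = 668.
gcd(25, 19) = 1, and 25·(-3) + 19·(4) = 1.
So (j₀, k₀) = (-2004, 2672); general j = -2004 + 19t, k = 2672 - 25t.
j ≥ 0 ⇒ t ≥ 106; k ≥ 0 ⇒ t ≤ 106. That's 1 value of t.

1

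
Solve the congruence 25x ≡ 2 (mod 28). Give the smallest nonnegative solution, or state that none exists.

gcd(28, 25):
  28 = 1×25 + 3
  25 = 8×3 + 1
  3 = 3×1
so gcd(28, 25) = 1.
1 divides 2, so solutions exist.
Back-substitute for Bézout coefficients:
  1 = 25 - 8×3
  ... = 25×(9) + 28×(-8)
So 25×(9) ≡ 1 (mod 28); multiply by 2: x ≡ 18 (mod 28).
Smallest nonnegative: x = 18 mod 28 = 18.

18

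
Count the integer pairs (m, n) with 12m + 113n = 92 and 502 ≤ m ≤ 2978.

gcd(113, 12) = 1  (113 = 9×12 + 5, 12 = 2×5 + 2, 5 = 2×2 + 1, 2 = 2×1).
Back-substituting, 12×(-47) + 113×(5) = 1.
Scale by 92: particular solution (-4324, 460); reduce m mod 113: (83, -8).
General solution: m = 83 + 113t, n = -8 - 12t for integer t.
502 ≤ 83 + 113t ≤ 2978 gives t ∈ [4, 25], which is 22 values.

22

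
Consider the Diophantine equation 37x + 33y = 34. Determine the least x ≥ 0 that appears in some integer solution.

gcd(37, 33):
  37 = 1*33 + 4
  33 = 8*4 + 1
  4 = 4*1
so gcd(37, 33) = 1.
1 divides 34, so solutions exist.
Back-substitute for Bézout coefficients:
  1 = 33 - 8*4
  ... = 37*(-8) + 33*(9)
Scale by 34/1 = 34: (x₀, y₀) = (-272, 306).
General solution: x = -272 + 33t, y = 306 - 37t for integer t.
x ≥ 0: smallest is -272 mod 33 = 25 (at t = 9), with y = -27.

25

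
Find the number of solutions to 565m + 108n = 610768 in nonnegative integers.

10

gcd(565, 108):
  565 = 5·108 + 25
  108 = 4·25 + 8
  25 = 3·8 + 1
  8 = 8·1
so gcd(565, 108) = 1.
Back-substitute for Bézout coefficients:
  1 = 25 - 3·8
  ... = 565·(13) + 108·(-68)
Scale by 610768: one solution is (7939984, -41532224). Reduce m mod 108: (40, 5446).
General: m = 40 + 108t, n = 5446 - 565t.
m ≥ 0 ⇒ t ≥ 0; n ≥ 0 ⇒ t ≤ 9. So t ∈ [0, 9]: 10 solutions.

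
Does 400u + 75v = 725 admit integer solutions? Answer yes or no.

gcd(400, 75):
  400 = 5*75 + 25
  75 = 3*25
so gcd(400, 75) = 25.
25 divides 725, so integer solutions exist.

yes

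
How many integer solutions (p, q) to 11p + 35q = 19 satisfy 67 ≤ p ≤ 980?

26

gcd(35, 11):
  35 = 3×11 + 2
  11 = 5×2 + 1
  2 = 2×1
so gcd(35, 11) = 1.
Back-substitute for Bézout coefficients:
  1 = 11 - 5×2
  ... = 11×(16) + 35×(-5)
Scale by 19: particular solution (304, -95); reduce p mod 35: (24, -7).
General solution: p = 24 + 35t, q = -7 - 11t for integer t.
67 ≤ 24 + 35t ≤ 980 gives t ∈ [2, 27], which is 26 values.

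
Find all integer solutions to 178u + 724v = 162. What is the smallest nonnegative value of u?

127

gcd(724, 178):
  724 = 4*178 + 12
  178 = 14*12 + 10
  12 = 1*10 + 2
  10 = 5*2
so gcd(724, 178) = 2.
2 divides 162, so solutions exist.
Back-substitute for Bézout coefficients:
  2 = 12 - 1*10
  ... = 178*(-61) + 724*(15)
Scale by 162/2 = 81: (u₀, v₀) = (-4941, 1215).
General solution: u = -4941 + 362t, v = 1215 - 89t for integer t.
u ≥ 0: smallest is -4941 mod 362 = 127 (at t = 14), with v = -31.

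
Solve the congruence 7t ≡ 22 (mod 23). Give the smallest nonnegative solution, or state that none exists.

gcd(23, 7):
  23 = 3×7 + 2
  7 = 3×2 + 1
  2 = 2×1
so gcd(23, 7) = 1.
1 divides 22, so solutions exist.
Back-substitute for Bézout coefficients:
  1 = 7 - 3×2
  ... = 7×(10) + 23×(-3)
So 7×(10) ≡ 1 (mod 23); multiply by 22: t ≡ 220 (mod 23).
Smallest nonnegative: t = 220 mod 23 = 13.

13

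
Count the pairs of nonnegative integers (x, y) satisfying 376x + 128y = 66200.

gcd(376, 128):
  376 = 2·128 + 120
  128 = 1·120 + 8
  120 = 15·8
so gcd(376, 128) = 8.
Back-substitute for Bézout coefficients:
  8 = 128 - 1·120
  ... = 376·(-1) + 128·(3)
Scale by 8275: one solution is (-8275, 24825). Reduce x mod 16: (13, 479).
General: x = 13 + 16t, y = 479 - 47t.
x ≥ 0 ⇒ t ≥ 0; y ≥ 0 ⇒ t ≤ 10. So t ∈ [0, 10]: 11 solutions.

11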